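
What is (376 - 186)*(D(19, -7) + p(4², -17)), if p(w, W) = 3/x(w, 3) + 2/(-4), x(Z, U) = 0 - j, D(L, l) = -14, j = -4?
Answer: -5225/2 ≈ -2612.5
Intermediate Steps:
x(Z, U) = 4 (x(Z, U) = 0 - 1*(-4) = 0 + 4 = 4)
p(w, W) = ¼ (p(w, W) = 3/4 + 2/(-4) = 3*(¼) + 2*(-¼) = ¾ - ½ = ¼)
(376 - 186)*(D(19, -7) + p(4², -17)) = (376 - 186)*(-14 + ¼) = 190*(-55/4) = -5225/2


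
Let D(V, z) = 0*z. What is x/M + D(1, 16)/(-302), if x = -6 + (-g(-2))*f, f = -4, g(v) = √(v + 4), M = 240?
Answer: -1/40 + √2/60 ≈ -0.0014298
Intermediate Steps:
D(V, z) = 0
g(v) = √(4 + v)
x = -6 + 4*√2 (x = -6 - √(4 - 2)*(-4) = -6 - √2*(-4) = -6 + 4*√2 ≈ -0.34315)
x/M + D(1, 16)/(-302) = (-6 + 4*√2)/240 + 0/(-302) = (-6 + 4*√2)*(1/240) + 0*(-1/302) = (-1/40 + √2/60) + 0 = -1/40 + √2/60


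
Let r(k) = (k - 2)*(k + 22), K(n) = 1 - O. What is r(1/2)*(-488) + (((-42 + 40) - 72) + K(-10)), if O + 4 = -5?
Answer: 16406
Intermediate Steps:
O = -9 (O = -4 - 5 = -9)
K(n) = 10 (K(n) = 1 - 1*(-9) = 1 + 9 = 10)
r(k) = (-2 + k)*(22 + k)
r(1/2)*(-488) + (((-42 + 40) - 72) + K(-10)) = (-44 + (1/2)² + 20/2)*(-488) + (((-42 + 40) - 72) + 10) = (-44 + (½)² + 20*(½))*(-488) + ((-2 - 72) + 10) = (-44 + ¼ + 10)*(-488) + (-74 + 10) = -135/4*(-488) - 64 = 16470 - 64 = 16406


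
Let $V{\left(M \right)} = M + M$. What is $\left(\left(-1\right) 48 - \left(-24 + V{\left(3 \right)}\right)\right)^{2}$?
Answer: $900$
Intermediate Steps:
$V{\left(M \right)} = 2 M$
$\left(\left(-1\right) 48 - \left(-24 + V{\left(3 \right)}\right)\right)^{2} = \left(\left(-1\right) 48 + \left(24 - 2 \cdot 3\right)\right)^{2} = \left(-48 + \left(24 - 6\right)\right)^{2} = \left(-48 + 18\right)^{2} = \left(-30\right)^{2} = 900$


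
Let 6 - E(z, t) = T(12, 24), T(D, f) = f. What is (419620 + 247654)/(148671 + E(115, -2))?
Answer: 667274/148653 ≈ 4.4888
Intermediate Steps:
E(z, t) = -18 (E(z, t) = 6 - 1*24 = 6 - 24 = -18)
(419620 + 247654)/(148671 + E(115, -2)) = (419620 + 247654)/(148671 - 18) = 667274/148653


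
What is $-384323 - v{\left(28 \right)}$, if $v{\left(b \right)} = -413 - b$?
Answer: $-383882$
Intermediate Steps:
$-384323 - v{\left(28 \right)} = -384323 - \left(-413 - 28\right) = -384323 - -441 = -384323 + 441 = -383882$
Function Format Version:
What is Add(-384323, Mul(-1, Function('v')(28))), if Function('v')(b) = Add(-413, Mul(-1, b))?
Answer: -383882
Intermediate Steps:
Add(-384323, Mul(-1, Function('v')(28))) = Add(-384323, Mul(-1, Add(-413, Mul(-1, 28)))) = Add(-384323, Mul(-1, Add(-413, -28))) = Add(-384323, Mul(-1, -441)) = Add(-384323, 441) = -383882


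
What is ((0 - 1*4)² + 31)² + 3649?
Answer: 5858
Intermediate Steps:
((0 - 1*4)² + 31)² + 3649 = ((0 - 4)² + 31)² + 3649 = ((-4)² + 31)² + 3649 = (16 + 31)² + 3649 = 47² + 3649 = 2209 + 3649 = 5858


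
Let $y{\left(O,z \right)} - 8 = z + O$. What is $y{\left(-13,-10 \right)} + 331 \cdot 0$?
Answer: $-15$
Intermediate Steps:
$y{\left(O,z \right)} = 8 + O + z$ ($y{\left(O,z \right)} = 8 + \left(z + O\right) = 8 + \left(O + z\right) = 8 + O + z$)
$y{\left(-13,-10 \right)} + 331 \cdot 0 = \left(8 - 13 - 10\right) + 331 \cdot 0 = -15 + 0 = -15$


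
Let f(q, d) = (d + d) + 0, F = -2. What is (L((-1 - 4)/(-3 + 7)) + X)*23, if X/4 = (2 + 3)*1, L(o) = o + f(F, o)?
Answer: 1495/4 ≈ 373.75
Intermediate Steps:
f(q, d) = 2*d (f(q, d) = 2*d + 0 = 2*d)
L(o) = 3*o (L(o) = o + 2*o = 3*o)
X = 20 (X = 4*((2 + 3)*1) = 4*(5*1) = 4*5 = 20)
(L((-1 - 4)/(-3 + 7)) + X)*23 = (3*((-1 - 4)/(-3 + 7)) + 20)*23 = (3*(-5/4) + 20)*23 = (-15/4 + 20)*23 = (65/4)*23 = 1495/4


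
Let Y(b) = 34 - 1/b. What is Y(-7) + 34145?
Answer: 239254/7 ≈ 34179.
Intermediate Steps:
Y(-7) + 34145 = (34 - 1/(-7)) + 34145 = (34 - 1*(-⅐)) + 34145 = (34 + ⅐) + 34145 = 239/7 + 34145 = 239254/7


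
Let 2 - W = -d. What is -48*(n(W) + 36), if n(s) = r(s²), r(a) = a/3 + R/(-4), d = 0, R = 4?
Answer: -1744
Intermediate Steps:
W = 2 (W = 2 - (-1)*0 = 2 - 1*0 = 2 + 0 = 2)
r(a) = -1 + a/3 (r(a) = a/3 + 4/(-4) = a*(⅓) + 4*(-¼) = a/3 - 1 = -1 + a/3)
n(s) = -1 + s²/3
-48*(n(W) + 36) = -48*((-1 + (⅓)*2²) + 36) = -48*((-1 + (⅓)*4) + 36) = -48*((-1 + 4/3) + 36) = -48*(⅓ + 36) = -48*109/3 = -1744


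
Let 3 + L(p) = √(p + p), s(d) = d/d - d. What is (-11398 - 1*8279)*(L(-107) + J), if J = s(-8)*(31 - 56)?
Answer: 4486356 - 19677*I*√214 ≈ 4.4864e+6 - 2.8785e+5*I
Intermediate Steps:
s(d) = 1 - d
L(p) = -3 + √2*√p (L(p) = -3 + √(p + p) = -3 + √(2*p) = -3 + √2*√p)
J = -225 (J = (1 - 1*(-8))*(31 - 56) = (1 + 8)*(-25) = 9*(-25) = -225)
(-11398 - 1*8279)*(L(-107) + J) = (-11398 - 1*8279)*((-3 + √2*√(-107)) - 225) = (-11398 - 8279)*((-3 + √2*(I*√107)) - 225) = -19677*((-3 + I*√214) - 225) = -19677*(-228 + I*√214) = 4486356 - 19677*I*√214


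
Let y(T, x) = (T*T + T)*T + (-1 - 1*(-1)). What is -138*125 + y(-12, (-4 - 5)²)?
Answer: -18834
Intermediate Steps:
y(T, x) = T*(T + T²) (y(T, x) = (T² + T)*T + (-1 + 1) = (T + T²)*T + 0 = T*(T + T²) + 0 = T*(T + T²))
-138*125 + y(-12, (-4 - 5)²) = -138*125 + (-12)²*(1 - 12) = -17250 + 144*(-11) = -17250 - 1584 = -18834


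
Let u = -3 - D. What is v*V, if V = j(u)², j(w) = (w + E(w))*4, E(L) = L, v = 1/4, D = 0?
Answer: 144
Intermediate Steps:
v = ¼ ≈ 0.25000
u = -3 (u = -3 - 1*0 = -3 + 0 = -3)
j(w) = 8*w (j(w) = (w + w)*4 = (2*w)*4 = 8*w)
V = 576 (V = (8*(-3))² = (-24)² = 576)
v*V = (¼)*576 = 144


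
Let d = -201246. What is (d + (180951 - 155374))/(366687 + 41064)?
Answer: -175669/407751 ≈ -0.43082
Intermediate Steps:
(d + (180951 - 155374))/(366687 + 41064) = (-201246 + (180951 - 155374))/(366687 + 41064) = (-201246 + 25577)/407751 = -175669*1/407751 = -175669/407751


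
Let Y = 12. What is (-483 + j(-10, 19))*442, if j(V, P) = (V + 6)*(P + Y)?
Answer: -268294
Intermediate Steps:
j(V, P) = (6 + V)*(12 + P) (j(V, P) = (V + 6)*(P + 12) = (6 + V)*(12 + P))
(-483 + j(-10, 19))*442 = (-483 + (72 + 6*19 + 12*(-10) + 19*(-10)))*442 = (-483 + (72 + 114 - 120 - 190))*442 = (-483 - 124)*442 = -607*442 = -268294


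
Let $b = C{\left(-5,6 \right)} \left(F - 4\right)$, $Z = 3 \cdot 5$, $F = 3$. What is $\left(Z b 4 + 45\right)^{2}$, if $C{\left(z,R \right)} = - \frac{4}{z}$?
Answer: $9$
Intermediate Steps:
$Z = 15$
$b = - \frac{4}{5}$ ($b = - \frac{4}{-5} \left(3 - 4\right) = \left(-4\right) \left(- \frac{1}{5}\right) \left(-1\right) = \frac{4}{5} \left(-1\right) = - \frac{4}{5} \approx -0.8$)
$\left(Z b 4 + 45\right)^{2} = \left(15 \left(- \frac{4}{5}\right) 4 + 45\right)^{2} = \left(\left(-12\right) 4 + 45\right)^{2} = \left(-48 + 45\right)^{2} = \left(-3\right)^{2} = 9$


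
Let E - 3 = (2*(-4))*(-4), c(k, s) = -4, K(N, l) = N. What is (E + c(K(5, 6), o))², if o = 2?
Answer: 961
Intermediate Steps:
E = 35 (E = 3 + (2*(-4))*(-4) = 3 - 8*(-4) = 3 + 32 = 35)
(E + c(K(5, 6), o))² = (35 - 4)² = 31² = 961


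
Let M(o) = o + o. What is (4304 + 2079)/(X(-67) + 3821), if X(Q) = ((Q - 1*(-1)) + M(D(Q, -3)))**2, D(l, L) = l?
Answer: 6383/43821 ≈ 0.14566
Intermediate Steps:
M(o) = 2*o
X(Q) = (1 + 3*Q)**2 (X(Q) = ((Q - 1*(-1)) + 2*Q)**2 = ((Q + 1) + 2*Q)**2 = ((1 + Q) + 2*Q)**2 = (1 + 3*Q)**2)
(4304 + 2079)/(X(-67) + 3821) = (4304 + 2079)/((1 + 3*(-67))**2 + 3821) = 6383/((1 - 201)**2 + 3821) = 6383/((-200)**2 + 3821) = 6383/(40000 + 3821) = 6383/43821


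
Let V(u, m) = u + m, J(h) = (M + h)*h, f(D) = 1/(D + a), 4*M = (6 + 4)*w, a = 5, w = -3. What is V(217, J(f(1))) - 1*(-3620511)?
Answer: 32586541/9 ≈ 3.6207e+6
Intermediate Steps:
M = -15/2 (M = ((6 + 4)*(-3))/4 = (10*(-3))/4 = (¼)*(-30) = -15/2 ≈ -7.5000)
f(D) = 1/(5 + D) (f(D) = 1/(D + 5) = 1/(5 + D))
J(h) = h*(-15/2 + h) (J(h) = (-15/2 + h)*h = h*(-15/2 + h))
V(u, m) = m + u
V(217, J(f(1))) - 1*(-3620511) = ((-15 + 2/(5 + 1))/(2*(5 + 1)) + 217) - 1*(-3620511) = ((½)*(-15 + 2/6)/6 + 217) + 3620511 = ((½)*(⅙)*(-15 + 2*(⅙)) + 217) + 3620511 = ((½)*(⅙)*(-15 + ⅓) + 217) + 3620511 = ((½)*(⅙)*(-44/3) + 217) + 3620511 = (-11/9 + 217) + 3620511 = 1942/9 + 3620511 = 32586541/9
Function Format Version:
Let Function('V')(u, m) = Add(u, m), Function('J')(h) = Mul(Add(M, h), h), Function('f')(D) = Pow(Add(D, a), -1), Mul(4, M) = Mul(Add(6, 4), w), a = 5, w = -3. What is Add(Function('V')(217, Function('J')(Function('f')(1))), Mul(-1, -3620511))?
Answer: Rational(32586541, 9) ≈ 3.6207e+6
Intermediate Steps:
M = Rational(-15, 2) (M = Mul(Rational(1, 4), Mul(Add(6, 4), -3)) = Mul(Rational(1, 4), Mul(10, -3)) = Mul(Rational(1, 4), -30) = Rational(-15, 2) ≈ -7.5000)
Function('f')(D) = Pow(Add(5, D), -1) (Function('f')(D) = Pow(Add(D, 5), -1) = Pow(Add(5, D), -1))
Function('J')(h) = Mul(h, Add(Rational(-15, 2), h)) (Function('J')(h) = Mul(Add(Rational(-15, 2), h), h) = Mul(h, Add(Rational(-15, 2), h)))
Function('V')(u, m) = Add(m, u)
Add(Function('V')(217, Function('J')(Function('f')(1))), Mul(-1, -3620511)) = Add(Add(Mul(Rational(1, 2), Pow(Add(5, 1), -1), Add(-15, Mul(2, Pow(Add(5, 1), -1)))), 217), Mul(-1, -3620511)) = Add(Add(Mul(Rational(1, 2), Pow(6, -1), Add(-15, Mul(2, Pow(6, -1)))), 217), 3620511) = Add(Add(Mul(Rational(1, 2), Rational(1, 6), Add(-15, Mul(2, Rational(1, 6)))), 217), 3620511) = Add(Add(Mul(Rational(1, 2), Rational(1, 6), Add(-15, Rational(1, 3))), 217), 3620511) = Add(Add(Mul(Rational(1, 2), Rational(1, 6), Rational(-44, 3)), 217), 3620511) = Add(Add(Rational(-11, 9), 217), 3620511) = Add(Rational(1942, 9), 3620511) = Rational(32586541, 9)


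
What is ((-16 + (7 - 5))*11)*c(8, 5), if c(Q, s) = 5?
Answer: -770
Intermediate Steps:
((-16 + (7 - 5))*11)*c(8, 5) = ((-16 + (7 - 5))*11)*5 = ((-16 + 2)*11)*5 = -14*11*5 = -154*5 = -770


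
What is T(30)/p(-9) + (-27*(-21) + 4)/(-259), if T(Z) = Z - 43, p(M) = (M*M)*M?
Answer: -412892/188811 ≈ -2.1868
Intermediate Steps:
p(M) = M³ (p(M) = M²*M = M³)
T(Z) = -43 + Z
T(30)/p(-9) + (-27*(-21) + 4)/(-259) = (-43 + 30)/((-9)³) + (-27*(-21) + 4)/(-259) = -13/(-729) + (567 + 4)*(-1/259) = -13*(-1/729) + 571*(-1/259) = 13/729 - 571/259 = -412892/188811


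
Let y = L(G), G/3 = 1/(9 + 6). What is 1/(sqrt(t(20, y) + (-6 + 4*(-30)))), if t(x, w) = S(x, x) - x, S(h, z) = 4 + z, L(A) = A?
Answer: -I*sqrt(122)/122 ≈ -0.090536*I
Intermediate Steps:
G = 1/5 (G = 3/(9 + 6) = 3/15 = 3*(1/15) = 1/5 ≈ 0.20000)
y = 1/5 ≈ 0.20000
t(x, w) = 4 (t(x, w) = (4 + x) - x = 4)
1/(sqrt(t(20, y) + (-6 + 4*(-30)))) = 1/(sqrt(4 + (-6 + 4*(-30)))) = 1/(sqrt(4 + (-6 - 120))) = 1/(sqrt(4 - 126)) = 1/(sqrt(-122)) = 1/(I*sqrt(122)) = -I*sqrt(122)/122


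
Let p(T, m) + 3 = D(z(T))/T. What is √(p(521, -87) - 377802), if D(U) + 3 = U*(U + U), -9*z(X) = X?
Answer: 19*I*√23009447126/4689 ≈ 614.65*I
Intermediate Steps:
z(X) = -X/9
D(U) = -3 + 2*U² (D(U) = -3 + U*(U + U) = -3 + U*(2*U) = -3 + 2*U²)
p(T, m) = -3 + (-3 + 2*T²/81)/T (p(T, m) = -3 + (-3 + 2*(-T/9)²)/T = -3 + (-3 + 2*(T²/81))/T = -3 + (-3 + 2*T²/81)/T)
√(p(521, -87) - 377802) = √((-3 - 3/521 + (2/81)*521) - 377802) = √((-3 - 3*1/521 + 1042/81) - 377802) = √((-3 - 3/521 + 1042/81) - 377802) = √(416036/42201 - 377802) = √(-15943206166/42201) = 19*I*√23009447126/4689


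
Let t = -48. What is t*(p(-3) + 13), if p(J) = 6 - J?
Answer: -1056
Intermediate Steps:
t*(p(-3) + 13) = -48*((6 - 1*(-3)) + 13) = -48*((6 + 3) + 13) = -48*(9 + 13) = -48*22 = -1056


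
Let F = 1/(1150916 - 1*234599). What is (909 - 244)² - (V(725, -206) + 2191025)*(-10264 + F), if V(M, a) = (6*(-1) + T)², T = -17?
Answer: 2290237871504547/101813 ≈ 2.2495e+10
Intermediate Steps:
V(M, a) = 529 (V(M, a) = (6*(-1) - 17)² = (-6 - 17)² = (-23)² = 529)
F = 1/916317 (F = 1/(1150916 - 234599) = 1/916317 ≈ 1.0913e-6)
(909 - 244)² - (V(725, -206) + 2191025)*(-10264 + F) = (909 - 244)² - (529 + 2191025)*(-10264 + 1/916317) = 665² - 2191554*(-9405077687)/916317 = 442225 - 1*(-2290192847250622/101813) = 442225 + 2290192847250622/101813 = 2290237871504547/101813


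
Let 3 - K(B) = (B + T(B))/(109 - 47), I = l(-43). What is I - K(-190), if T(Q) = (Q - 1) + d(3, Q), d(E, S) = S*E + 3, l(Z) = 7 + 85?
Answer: 2285/31 ≈ 73.710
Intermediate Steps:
l(Z) = 92
d(E, S) = 3 + E*S (d(E, S) = E*S + 3 = 3 + E*S)
I = 92
T(Q) = 2 + 4*Q (T(Q) = (Q - 1) + (3 + 3*Q) = (-1 + Q) + (3 + 3*Q) = 2 + 4*Q)
K(B) = 92/31 - 5*B/62 (K(B) = 3 - (B + (2 + 4*B))/(109 - 47) = 3 - (2 + 5*B)/62 = 3 - (1/31 + 5*B/62) = 3 + (-1/31 - 5*B/62) = 92/31 - 5*B/62)
I - K(-190) = 92 - (92/31 - 5/62*(-190)) = 92 - (92/31 + 475/31) = 92 - 1*567/31 = 92 - 567/31 = 2285/31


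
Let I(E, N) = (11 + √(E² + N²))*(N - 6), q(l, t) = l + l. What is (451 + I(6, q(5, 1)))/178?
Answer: 495/178 + 4*√34/89 ≈ 3.0430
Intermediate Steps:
q(l, t) = 2*l
I(E, N) = (-6 + N)*(11 + √(E² + N²)) (I(E, N) = (11 + √(E² + N²))*(-6 + N) = (-6 + N)*(11 + √(E² + N²)))
(451 + I(6, q(5, 1)))/178 = (451 + (-66 - 6*√(6² + (2*5)²) + 11*(2*5) + (2*5)*√(6² + (2*5)²)))/178 = (451 + (-66 - 6*√(36 + 10²) + 11*10 + 10*√(36 + 10²)))/178 = (451 + (-66 - 6*√(36 + 100) + 110 + 10*√(36 + 100)))/178 = (451 + (-66 - 12*√34 + 110 + 10*√136))/178 = (451 + (-66 - 12*√34 + 110 + 10*(2*√34)))/178 = (451 + (-66 - 12*√34 + 110 + 20*√34))/178 = (451 + (44 + 8*√34))/178 = (495 + 8*√34)/178 = 495/178 + 4*√34/89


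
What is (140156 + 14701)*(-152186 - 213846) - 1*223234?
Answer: -56682840658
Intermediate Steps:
(140156 + 14701)*(-152186 - 213846) - 1*223234 = 154857*(-366032) - 223234 = -56682617424 - 223234 = -56682840658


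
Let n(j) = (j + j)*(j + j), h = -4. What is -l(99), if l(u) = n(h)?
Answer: -64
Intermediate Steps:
n(j) = 4*j**2 (n(j) = (2*j)*(2*j) = 4*j**2)
l(u) = 64 (l(u) = 4*(-4)**2 = 4*16 = 64)
-l(99) = -1*64 = -64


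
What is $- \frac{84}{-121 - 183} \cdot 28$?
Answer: $\frac{147}{19} \approx 7.7368$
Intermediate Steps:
$- \frac{84}{-121 - 183} \cdot 28 = - \frac{84}{-304} \cdot 28 = \left(-84\right) \left(- \frac{1}{304}\right) 28 = \frac{21}{76} \cdot 28 = \frac{147}{19}$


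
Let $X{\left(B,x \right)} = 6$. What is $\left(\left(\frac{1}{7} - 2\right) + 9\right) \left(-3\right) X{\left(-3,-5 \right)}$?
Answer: $- \frac{900}{7} \approx -128.57$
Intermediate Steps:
$\left(\left(\frac{1}{7} - 2\right) + 9\right) \left(-3\right) X{\left(-3,-5 \right)} = \left(\left(\frac{1}{7} - 2\right) + 9\right) \left(-3\right) 6 = \left(- \frac{13}{7} + 9\right) \left(-3\right) 6 = \frac{50}{7} \left(-3\right) 6 = \left(- \frac{150}{7}\right) 6 = - \frac{900}{7}$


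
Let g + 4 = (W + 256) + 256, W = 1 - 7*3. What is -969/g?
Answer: -969/488 ≈ -1.9857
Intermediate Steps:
W = -20 (W = 1 - 21 = -20)
g = 488 (g = -4 + ((-20 + 256) + 256) = -4 + (236 + 256) = -4 + 492 = 488)
-969/g = -969/488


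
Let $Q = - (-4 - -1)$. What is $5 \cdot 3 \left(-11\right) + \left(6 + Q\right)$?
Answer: $-156$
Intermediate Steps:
$Q = 3$ ($Q = - (-4 + 1) = \left(-1\right) \left(-3\right) = 3$)
$5 \cdot 3 \left(-11\right) + \left(6 + Q\right) = 5 \cdot 3 \left(-11\right) + \left(6 + 3\right) = 15 \left(-11\right) + 9 = -165 + 9 = -156$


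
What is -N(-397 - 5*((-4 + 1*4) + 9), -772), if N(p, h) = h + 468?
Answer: 304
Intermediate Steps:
N(p, h) = 468 + h
-N(-397 - 5*((-4 + 1*4) + 9), -772) = -(468 - 772) = -1*(-304) = 304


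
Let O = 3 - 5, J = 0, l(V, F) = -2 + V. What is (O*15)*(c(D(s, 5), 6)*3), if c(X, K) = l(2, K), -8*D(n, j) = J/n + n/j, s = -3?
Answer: 0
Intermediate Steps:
D(n, j) = -n/(8*j) (D(n, j) = -(0/n + n/j)/8 = -(0 + n/j)/8 = -n/(8*j))
c(X, K) = 0 (c(X, K) = -2 + 2 = 0)
O = -2
(O*15)*(c(D(s, 5), 6)*3) = (-2*15)*(0*3) = -30*0 = 0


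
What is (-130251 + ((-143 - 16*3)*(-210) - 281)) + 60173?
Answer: -30249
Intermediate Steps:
(-130251 + ((-143 - 16*3)*(-210) - 281)) + 60173 = (-130251 + ((-143 - 48)*(-210) - 281)) + 60173 = (-130251 + (-191*(-210) - 281)) + 60173 = (-130251 + (40110 - 281)) + 60173 = (-130251 + 39829) + 60173 = -90422 + 60173 = -30249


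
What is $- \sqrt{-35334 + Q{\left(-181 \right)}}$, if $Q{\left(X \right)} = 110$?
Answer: $- 2 i \sqrt{8806} \approx - 187.68 i$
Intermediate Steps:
$- \sqrt{-35334 + Q{\left(-181 \right)}} = - \sqrt{-35334 + 110} = - \sqrt{-35224} = - 2 i \sqrt{8806}$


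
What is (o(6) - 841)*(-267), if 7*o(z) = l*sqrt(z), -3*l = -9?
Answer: 224547 - 801*sqrt(6)/7 ≈ 2.2427e+5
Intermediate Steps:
l = 3 (l = -1/3*(-9) = 3)
o(z) = 3*sqrt(z)/7 (o(z) = (3*sqrt(z))/7 = 3*sqrt(z)/7)
(o(6) - 841)*(-267) = (3*sqrt(6)/7 - 841)*(-267) = (-841 + 3*sqrt(6)/7)*(-267) = 224547 - 801*sqrt(6)/7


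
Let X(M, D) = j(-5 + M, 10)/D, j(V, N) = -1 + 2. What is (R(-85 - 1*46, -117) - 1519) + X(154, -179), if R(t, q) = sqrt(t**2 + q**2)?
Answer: -271902/179 + 5*sqrt(1234) ≈ -1343.4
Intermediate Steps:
j(V, N) = 1
X(M, D) = 1/D
R(t, q) = sqrt(q**2 + t**2)
(R(-85 - 1*46, -117) - 1519) + X(154, -179) = (sqrt((-117)**2 + (-85 - 1*46)**2) - 1519) + 1/(-179) = (sqrt(13689 + (-85 - 46)**2) - 1519) - 1/179 = (sqrt(13689 + (-131)**2) - 1519) - 1/179 = (sqrt(13689 + 17161) - 1519) - 1/179 = (sqrt(30850) - 1519) - 1/179 = (5*sqrt(1234) - 1519) - 1/179 = (-1519 + 5*sqrt(1234)) - 1/179 = -271902/179 + 5*sqrt(1234)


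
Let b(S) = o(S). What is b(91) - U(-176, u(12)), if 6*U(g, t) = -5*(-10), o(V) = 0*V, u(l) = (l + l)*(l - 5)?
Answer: -25/3 ≈ -8.3333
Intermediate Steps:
u(l) = 2*l*(-5 + l) (u(l) = (2*l)*(-5 + l) = 2*l*(-5 + l))
o(V) = 0
b(S) = 0
U(g, t) = 25/3 (U(g, t) = (-5*(-10))/6 = (⅙)*50 = 25/3)
b(91) - U(-176, u(12)) = 0 - 1*25/3 = 0 - 25/3 = -25/3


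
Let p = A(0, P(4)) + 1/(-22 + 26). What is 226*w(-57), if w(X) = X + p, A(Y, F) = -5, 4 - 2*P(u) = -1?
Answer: -27911/2 ≈ -13956.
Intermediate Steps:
P(u) = 5/2 (P(u) = 2 - ½*(-1) = 2 + ½ = 5/2)
p = -19/4 (p = -5 + 1/(-22 + 26) = -5 + 1/4 = -5 + ¼ = -19/4 ≈ -4.7500)
w(X) = -19/4 + X (w(X) = X - 19/4 = -19/4 + X)
226*w(-57) = 226*(-19/4 - 57) = 226*(-247/4) = -27911/2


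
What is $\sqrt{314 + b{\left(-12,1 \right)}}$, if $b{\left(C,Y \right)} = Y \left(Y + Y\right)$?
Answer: $2 \sqrt{79} \approx 17.776$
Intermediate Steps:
$b{\left(C,Y \right)} = 2 Y^{2}$ ($b{\left(C,Y \right)} = Y 2 Y = 2 Y^{2}$)
$\sqrt{314 + b{\left(-12,1 \right)}} = \sqrt{314 + 2 \cdot 1^{2}} = \sqrt{314 + 2 \cdot 1} = \sqrt{314 + 2} = \sqrt{316} = 2 \sqrt{79}$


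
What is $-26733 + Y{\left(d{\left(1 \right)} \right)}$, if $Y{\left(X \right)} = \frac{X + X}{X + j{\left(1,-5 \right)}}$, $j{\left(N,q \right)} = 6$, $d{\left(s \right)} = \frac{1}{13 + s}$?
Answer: $- \frac{2272303}{85} \approx -26733.0$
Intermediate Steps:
$Y{\left(X \right)} = \frac{2 X}{6 + X}$ ($Y{\left(X \right)} = \frac{X + X}{X + 6} = \frac{2 X}{6 + X}$)
$-26733 + Y{\left(d{\left(1 \right)} \right)} = -26733 + \frac{2}{\left(13 + 1\right) \left(6 + \frac{1}{13 + 1}\right)} = -26733 + \frac{2}{14 \left(6 + \frac{1}{14}\right)} = -26733 + 2 \cdot \frac{1}{14} \frac{1}{6 + \frac{1}{14}} = -26733 + 2 \cdot \frac{1}{14} \frac{1}{\frac{85}{14}} = -26733 + 2 \cdot \frac{1}{14} \cdot \frac{14}{85} = -26733 + \frac{2}{85} = - \frac{2272303}{85}$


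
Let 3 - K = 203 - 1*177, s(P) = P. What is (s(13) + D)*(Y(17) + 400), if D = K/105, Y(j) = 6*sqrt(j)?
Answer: 107360/21 + 2684*sqrt(17)/35 ≈ 5428.6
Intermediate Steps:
K = -23 (K = 3 - (203 - 1*177) = 3 - (203 - 177) = 3 - 1*26 = 3 - 26 = -23)
D = -23/105 ≈ -0.21905
(s(13) + D)*(Y(17) + 400) = (13 - 23/105)*(6*sqrt(17) + 400) = 1342*(400 + 6*sqrt(17))/105 = 107360/21 + 2684*sqrt(17)/35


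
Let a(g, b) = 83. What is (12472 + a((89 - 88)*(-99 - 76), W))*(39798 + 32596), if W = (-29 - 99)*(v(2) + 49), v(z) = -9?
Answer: 908906670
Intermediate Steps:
W = -5120 (W = (-29 - 99)*(-9 + 49) = -128*40 = -5120)
(12472 + a((89 - 88)*(-99 - 76), W))*(39798 + 32596) = (12472 + 83)*(39798 + 32596) = 12555*72394 = 908906670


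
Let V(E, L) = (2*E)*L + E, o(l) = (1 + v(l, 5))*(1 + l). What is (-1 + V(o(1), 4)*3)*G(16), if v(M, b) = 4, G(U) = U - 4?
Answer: 3228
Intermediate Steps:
G(U) = -4 + U
o(l) = 5 + 5*l (o(l) = (1 + 4)*(1 + l) = 5*(1 + l) = 5 + 5*l)
V(E, L) = E + 2*E*L (V(E, L) = 2*E*L + E = E + 2*E*L)
(-1 + V(o(1), 4)*3)*G(16) = (-1 + ((5 + 5*1)*(1 + 2*4))*3)*(-4 + 16) = (-1 + ((5 + 5)*(1 + 8))*3)*12 = (-1 + (10*9)*3)*12 = (-1 + 90*3)*12 = (-1 + 270)*12 = 269*12 = 3228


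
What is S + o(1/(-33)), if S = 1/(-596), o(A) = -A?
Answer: 563/19668 ≈ 0.028625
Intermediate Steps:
S = -1/596 ≈ -0.0016779
S + o(1/(-33)) = -1/596 - 1/(-33) = -1/596 - 1*(-1/33) = -1/596 + 1/33 = 563/19668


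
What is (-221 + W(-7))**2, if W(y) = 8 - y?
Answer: 42436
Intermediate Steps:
(-221 + W(-7))**2 = (-221 + (8 - 1*(-7)))**2 = (-221 + (8 + 7))**2 = (-221 + 15)**2 = (-206)**2 = 42436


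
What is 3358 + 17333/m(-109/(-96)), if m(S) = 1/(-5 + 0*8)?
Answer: -83307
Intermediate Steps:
m(S) = -⅕ (m(S) = 1/(-5 + 0) = 1/(-5) = -⅕)
3358 + 17333/m(-109/(-96)) = 3358 + 17333/(-⅕) = 3358 + 17333*(-5) = 3358 - 86665 = -83307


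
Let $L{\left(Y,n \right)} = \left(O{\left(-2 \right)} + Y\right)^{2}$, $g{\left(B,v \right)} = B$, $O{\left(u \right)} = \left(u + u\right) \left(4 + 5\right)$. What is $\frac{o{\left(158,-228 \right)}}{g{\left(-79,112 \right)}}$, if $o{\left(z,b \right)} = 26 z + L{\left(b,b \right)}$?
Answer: $- \frac{73804}{79} \approx -934.23$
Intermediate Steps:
$O{\left(u \right)} = 18 u$ ($O{\left(u \right)} = 2 u 9 = 18 u$)
$L{\left(Y,n \right)} = \left(-36 + Y\right)^{2}$ ($L{\left(Y,n \right)} = \left(18 \left(-2\right) + Y\right)^{2} = \left(-36 + Y\right)^{2}$)
$o{\left(z,b \right)} = \left(-36 + b\right)^{2} + 26 z$ ($o{\left(z,b \right)} = 26 z + \left(-36 + b\right)^{2} = \left(-36 + b\right)^{2} + 26 z$)
$\frac{o{\left(158,-228 \right)}}{g{\left(-79,112 \right)}} = \frac{\left(-36 - 228\right)^{2} + 26 \cdot 158}{-79} = \left(\left(-264\right)^{2} + 4108\right) \left(- \frac{1}{79}\right) = \left(69696 + 4108\right) \left(- \frac{1}{79}\right) = 73804 \left(- \frac{1}{79}\right) = - \frac{73804}{79}$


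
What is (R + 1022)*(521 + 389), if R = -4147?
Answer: -2843750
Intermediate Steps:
(R + 1022)*(521 + 389) = (-4147 + 1022)*(521 + 389) = -3125*910 = -2843750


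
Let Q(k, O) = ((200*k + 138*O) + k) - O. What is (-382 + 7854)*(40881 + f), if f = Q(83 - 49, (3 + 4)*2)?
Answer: 370857776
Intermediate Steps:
Q(k, O) = 137*O + 201*k (Q(k, O) = ((138*O + 200*k) + k) - O = (138*O + 201*k) - O = 137*O + 201*k)
f = 8752 (f = 137*((3 + 4)*2) + 201*(83 - 49) = 137*(7*2) + 201*34 = 137*14 + 6834 = 1918 + 6834 = 8752)
(-382 + 7854)*(40881 + f) = (-382 + 7854)*(40881 + 8752) = 7472*49633 = 370857776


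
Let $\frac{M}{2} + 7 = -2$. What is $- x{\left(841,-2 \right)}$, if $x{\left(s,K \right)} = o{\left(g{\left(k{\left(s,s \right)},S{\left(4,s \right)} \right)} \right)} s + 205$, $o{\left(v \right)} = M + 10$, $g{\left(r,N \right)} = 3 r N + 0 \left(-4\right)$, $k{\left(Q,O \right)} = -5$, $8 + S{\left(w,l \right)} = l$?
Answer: $6523$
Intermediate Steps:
$M = -18$ ($M = -14 + 2 \left(-2\right) = -14 - 4 = -18$)
$S{\left(w,l \right)} = -8 + l$
$g{\left(r,N \right)} = 3 N r$ ($g{\left(r,N \right)} = 3 N r + 0 = 3 N r$)
$o{\left(v \right)} = -8$ ($o{\left(v \right)} = -18 + 10 = -8$)
$x{\left(s,K \right)} = 205 - 8 s$ ($x{\left(s,K \right)} = - 8 s + 205 = 205 - 8 s$)
$- x{\left(841,-2 \right)} = - (205 - 6728) = \left(-1\right) \left(-6523\right) = 6523$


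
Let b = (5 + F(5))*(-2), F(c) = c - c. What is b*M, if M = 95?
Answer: -950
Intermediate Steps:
F(c) = 0
b = -10 (b = (5 + 0)*(-2) = 5*(-2) = -10)
b*M = -10*95 = -950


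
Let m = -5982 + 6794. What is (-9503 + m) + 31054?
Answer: 22363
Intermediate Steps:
m = 812
(-9503 + m) + 31054 = (-9503 + 812) + 31054 = -8691 + 31054 = 22363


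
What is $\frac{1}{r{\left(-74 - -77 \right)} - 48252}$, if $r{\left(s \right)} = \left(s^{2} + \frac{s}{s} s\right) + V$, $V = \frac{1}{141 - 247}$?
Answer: $- \frac{106}{5113441} \approx -2.073 \cdot 10^{-5}$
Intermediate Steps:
$V = - \frac{1}{106}$ ($V = \frac{1}{-106} = - \frac{1}{106} \approx -0.009434$)
$r{\left(s \right)} = - \frac{1}{106} + s + s^{2}$ ($r{\left(s \right)} = \left(s^{2} + \frac{s}{s} s\right) - \frac{1}{106} = \left(s^{2} + 1 s\right) - \frac{1}{106} = \left(s^{2} + s\right) - \frac{1}{106} = \left(s + s^{2}\right) - \frac{1}{106} = - \frac{1}{106} + s + s^{2}$)
$\frac{1}{r{\left(-74 - -77 \right)} - 48252} = \frac{1}{\left(- \frac{1}{106} - -3 + \left(-74 - -77\right)^{2}\right) - 48252} = \frac{1}{\left(- \frac{1}{106} + \left(-74 + 77\right) + \left(-74 + 77\right)^{2}\right) - 48252} = \frac{1}{\left(- \frac{1}{106} + 3 + 3^{2}\right) - 48252} = \frac{1}{\left(- \frac{1}{106} + 3 + 9\right) - 48252} = \frac{1}{\frac{1271}{106} - 48252} = \frac{1}{- \frac{5113441}{106}} = - \frac{106}{5113441}$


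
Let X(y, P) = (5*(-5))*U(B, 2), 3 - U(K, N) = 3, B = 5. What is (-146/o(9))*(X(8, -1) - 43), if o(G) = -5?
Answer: -6278/5 ≈ -1255.6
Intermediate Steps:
U(K, N) = 0 (U(K, N) = 3 - 1*3 = 3 - 3 = 0)
X(y, P) = 0 (X(y, P) = (5*(-5))*0 = -25*0 = 0)
(-146/o(9))*(X(8, -1) - 43) = (-146/(-5))*(0 - 43) = -146*(-1/5)*(-43) = (146/5)*(-43) = -6278/5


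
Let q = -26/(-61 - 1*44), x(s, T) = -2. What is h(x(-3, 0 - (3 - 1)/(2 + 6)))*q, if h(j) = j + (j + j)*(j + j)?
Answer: 52/15 ≈ 3.4667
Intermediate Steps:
q = 26/105 (q = -26/(-61 - 44) = -26/(-105) = -26*(-1/105) = 26/105 ≈ 0.24762)
h(j) = j + 4*j² (h(j) = j + (2*j)*(2*j) = j + 4*j²)
h(x(-3, 0 - (3 - 1)/(2 + 6)))*q = -2*(1 + 4*(-2))*(26/105) = -2*(1 - 8)*(26/105) = -2*(-7)*(26/105) = 14*(26/105) = 52/15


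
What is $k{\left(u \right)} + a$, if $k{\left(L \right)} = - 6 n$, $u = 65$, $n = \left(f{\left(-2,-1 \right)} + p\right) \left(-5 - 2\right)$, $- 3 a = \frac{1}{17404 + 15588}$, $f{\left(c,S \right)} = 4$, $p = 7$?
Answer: $\frac{45726911}{98976} \approx 462.0$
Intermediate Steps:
$a = - \frac{1}{98976}$ ($a = - \frac{1}{3 \left(17404 + 15588\right)} = - \frac{1}{3 \cdot 32992} = \left(- \frac{1}{3}\right) \frac{1}{32992} = - \frac{1}{98976} \approx -1.0103 \cdot 10^{-5}$)
$n = -77$ ($n = \left(4 + 7\right) \left(-5 - 2\right) = 11 \left(-7\right) = -77$)
$k{\left(L \right)} = 462$ ($k{\left(L \right)} = \left(-6\right) \left(-77\right) = 462$)
$k{\left(u \right)} + a = 462 - \frac{1}{98976} = \frac{45726911}{98976}$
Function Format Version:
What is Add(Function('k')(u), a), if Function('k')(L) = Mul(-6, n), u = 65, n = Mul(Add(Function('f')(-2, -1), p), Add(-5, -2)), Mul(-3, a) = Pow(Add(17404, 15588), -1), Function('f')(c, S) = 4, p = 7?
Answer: Rational(45726911, 98976) ≈ 462.00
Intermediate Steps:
a = Rational(-1, 98976) (a = Mul(Rational(-1, 3), Pow(Add(17404, 15588), -1)) = Mul(Rational(-1, 3), Pow(32992, -1)) = Mul(Rational(-1, 3), Rational(1, 32992)) = Rational(-1, 98976) ≈ -1.0103e-5)
n = -77 (n = Mul(Add(4, 7), Add(-5, -2)) = Mul(11, -7) = -77)
Function('k')(L) = 462 (Function('k')(L) = Mul(-6, -77) = 462)
Add(Function('k')(u), a) = Add(462, Rational(-1, 98976)) = Rational(45726911, 98976)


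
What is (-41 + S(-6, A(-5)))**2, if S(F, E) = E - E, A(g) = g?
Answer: 1681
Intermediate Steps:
S(F, E) = 0
(-41 + S(-6, A(-5)))**2 = (-41 + 0)**2 = (-41)**2 = 1681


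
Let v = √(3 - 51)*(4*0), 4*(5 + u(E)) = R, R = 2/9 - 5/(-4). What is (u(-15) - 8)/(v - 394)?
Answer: 1819/56736 ≈ 0.032061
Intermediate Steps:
R = 53/36 (R = 2*(⅑) - 5*(-¼) = 2/9 + 5/4 = 53/36 ≈ 1.4722)
u(E) = -667/144 (u(E) = -5 + (¼)*(53/36) = -5 + 53/144 = -667/144)
v = 0 (v = √(-48)*0 = (4*I*√3)*0 = 0)
(u(-15) - 8)/(v - 394) = (-667/144 - 8)/(0 - 394) = -1819/144/(-394) = -1819/144*(-1/394) = 1819/56736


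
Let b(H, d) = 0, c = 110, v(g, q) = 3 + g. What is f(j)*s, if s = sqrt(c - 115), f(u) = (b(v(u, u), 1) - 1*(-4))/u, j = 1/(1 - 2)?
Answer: -4*I*sqrt(5) ≈ -8.9443*I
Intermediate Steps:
j = -1 (j = 1/(-1) = -1)
f(u) = 4/u (f(u) = (0 - 1*(-4))/u = (0 + 4)/u = 4/u)
s = I*sqrt(5) (s = sqrt(110 - 115) = sqrt(-5) = I*sqrt(5) ≈ 2.2361*I)
f(j)*s = (4/(-1))*(I*sqrt(5)) = (4*(-1))*(I*sqrt(5)) = -4*I*sqrt(5)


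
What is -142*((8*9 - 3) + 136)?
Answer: -29110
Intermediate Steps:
-142*((8*9 - 3) + 136) = -142*((72 - 3) + 136) = -142*(69 + 136) = -142*205 = -29110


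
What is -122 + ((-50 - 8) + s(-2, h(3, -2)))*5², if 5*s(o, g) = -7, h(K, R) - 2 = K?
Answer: -1607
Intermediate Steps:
h(K, R) = 2 + K
s(o, g) = -7/5 (s(o, g) = (⅕)*(-7) = -7/5)
-122 + ((-50 - 8) + s(-2, h(3, -2)))*5² = -122 + ((-50 - 8) - 7/5)*5² = -122 + (-58 - 7/5)*25 = -122 - 297/5*25 = -122 - 1485 = -1607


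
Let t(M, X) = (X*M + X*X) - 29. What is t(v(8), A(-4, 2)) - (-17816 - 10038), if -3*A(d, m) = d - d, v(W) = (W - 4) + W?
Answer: 27825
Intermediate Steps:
v(W) = -4 + 2*W (v(W) = (-4 + W) + W = -4 + 2*W)
A(d, m) = 0 (A(d, m) = -(d - d)/3 = -⅓*0 = 0)
t(M, X) = -29 + X² + M*X (t(M, X) = (M*X + X²) - 29 = (X² + M*X) - 29 = -29 + X² + M*X)
t(v(8), A(-4, 2)) - (-17816 - 10038) = (-29 + 0² + (-4 + 2*8)*0) - (-17816 - 10038) = (-29 + 0 + (-4 + 16)*0) - 1*(-27854) = (-29 + 0 + 12*0) + 27854 = (-29 + 0 + 0) + 27854 = -29 + 27854 = 27825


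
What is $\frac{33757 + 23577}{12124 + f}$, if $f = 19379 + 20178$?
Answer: $\frac{57334}{51681} \approx 1.1094$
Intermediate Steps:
$f = 39557$
$\frac{33757 + 23577}{12124 + f} = \frac{33757 + 23577}{12124 + 39557} = \frac{57334}{51681}$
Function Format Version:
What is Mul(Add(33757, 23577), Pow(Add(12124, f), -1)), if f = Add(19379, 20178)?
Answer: Rational(57334, 51681) ≈ 1.1094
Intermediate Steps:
f = 39557
Mul(Add(33757, 23577), Pow(Add(12124, f), -1)) = Mul(Add(33757, 23577), Pow(Add(12124, 39557), -1)) = Mul(57334, Pow(51681, -1)) = Mul(57334, Rational(1, 51681)) = Rational(57334, 51681)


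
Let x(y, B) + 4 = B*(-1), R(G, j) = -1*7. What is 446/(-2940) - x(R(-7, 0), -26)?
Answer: -32563/1470 ≈ -22.152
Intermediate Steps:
R(G, j) = -7
x(y, B) = -4 - B (x(y, B) = -4 + B*(-1) = -4 - B)
446/(-2940) - x(R(-7, 0), -26) = 446/(-2940) - (-4 - 1*(-26)) = 446*(-1/2940) - (-4 + 26) = -223/1470 - 1*22 = -223/1470 - 22 = -32563/1470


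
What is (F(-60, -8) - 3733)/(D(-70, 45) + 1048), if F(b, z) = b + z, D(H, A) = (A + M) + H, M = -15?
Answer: -181/48 ≈ -3.7708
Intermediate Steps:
D(H, A) = -15 + A + H (D(H, A) = (A - 15) + H = (-15 + A) + H = -15 + A + H)
(F(-60, -8) - 3733)/(D(-70, 45) + 1048) = ((-60 - 8) - 3733)/((-15 + 45 - 70) + 1048) = (-68 - 3733)/(-40 + 1048) = -3801/1008 = -3801*1/1008 = -181/48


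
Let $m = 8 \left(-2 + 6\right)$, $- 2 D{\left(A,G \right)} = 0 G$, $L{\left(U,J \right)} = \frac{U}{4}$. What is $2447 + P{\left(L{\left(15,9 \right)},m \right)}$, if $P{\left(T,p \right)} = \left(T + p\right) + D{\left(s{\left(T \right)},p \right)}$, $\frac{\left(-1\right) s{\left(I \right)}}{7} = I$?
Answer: $\frac{9931}{4} \approx 2482.8$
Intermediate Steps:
$L{\left(U,J \right)} = \frac{U}{4}$ ($L{\left(U,J \right)} = U \frac{1}{4} = \frac{U}{4}$)
$s{\left(I \right)} = - 7 I$
$D{\left(A,G \right)} = 0$ ($D{\left(A,G \right)} = - \frac{0 G}{2} = \left(- \frac{1}{2}\right) 0 = 0$)
$m = 32$ ($m = 8 \cdot 4 = 32$)
$P{\left(T,p \right)} = T + p$ ($P{\left(T,p \right)} = \left(T + p\right) + 0 = T + p$)
$2447 + P{\left(L{\left(15,9 \right)},m \right)} = 2447 + \left(\frac{1}{4} \cdot 15 + 32\right) = 2447 + \left(\frac{15}{4} + 32\right) = 2447 + \frac{143}{4} = \frac{9931}{4}$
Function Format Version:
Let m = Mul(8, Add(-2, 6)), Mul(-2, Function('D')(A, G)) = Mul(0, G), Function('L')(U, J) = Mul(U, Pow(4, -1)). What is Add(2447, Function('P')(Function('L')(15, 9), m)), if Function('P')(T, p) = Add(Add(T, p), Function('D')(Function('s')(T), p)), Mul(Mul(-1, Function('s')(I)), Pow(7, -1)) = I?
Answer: Rational(9931, 4) ≈ 2482.8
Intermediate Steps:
Function('L')(U, J) = Mul(Rational(1, 4), U) (Function('L')(U, J) = Mul(U, Rational(1, 4)) = Mul(Rational(1, 4), U))
Function('s')(I) = Mul(-7, I)
Function('D')(A, G) = 0 (Function('D')(A, G) = Mul(Rational(-1, 2), Mul(0, G)) = Mul(Rational(-1, 2), 0) = 0)
m = 32 (m = Mul(8, 4) = 32)
Function('P')(T, p) = Add(T, p) (Function('P')(T, p) = Add(Add(T, p), 0) = Add(T, p))
Add(2447, Function('P')(Function('L')(15, 9), m)) = Add(2447, Add(Mul(Rational(1, 4), 15), 32)) = Add(2447, Add(Rational(15, 4), 32)) = Add(2447, Rational(143, 4)) = Rational(9931, 4)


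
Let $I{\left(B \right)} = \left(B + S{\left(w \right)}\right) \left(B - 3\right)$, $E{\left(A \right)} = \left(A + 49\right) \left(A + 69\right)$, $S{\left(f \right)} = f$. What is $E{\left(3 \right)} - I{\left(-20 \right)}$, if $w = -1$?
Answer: $3261$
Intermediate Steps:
$E{\left(A \right)} = \left(49 + A\right) \left(69 + A\right)$
$I{\left(B \right)} = \left(-1 + B\right) \left(-3 + B\right)$ ($I{\left(B \right)} = \left(B - 1\right) \left(B - 3\right) = \left(-1 + B\right) \left(-3 + B\right)$)
$E{\left(3 \right)} - I{\left(-20 \right)} = \left(3381 + 3^{2} + 118 \cdot 3\right) - \left(3 + \left(-20\right)^{2} - -80\right) = \left(3381 + 9 + 354\right) - \left(3 + 400 + 80\right) = 3744 - 483 = 3261$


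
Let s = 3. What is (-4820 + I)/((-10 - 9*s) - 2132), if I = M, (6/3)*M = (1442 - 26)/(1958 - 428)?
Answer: 1228982/553095 ≈ 2.2220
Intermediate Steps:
M = 118/255 (M = ((1442 - 26)/(1958 - 428))/2 = (1416/1530)/2 = (1416*(1/1530))/2 = (1/2)*(236/255) = 118/255 ≈ 0.46275)
I = 118/255 ≈ 0.46275
(-4820 + I)/((-10 - 9*s) - 2132) = (-4820 + 118/255)/((-10 - 27) - 2132) = -1228982/(255*((-10 - 9*3) - 2132)) = -1228982/(255*((-10 - 27) - 2132)) = -1228982/(255*(-37 - 2132)) = -1228982/255/(-2169) = -1228982/255*(-1/2169) = 1228982/553095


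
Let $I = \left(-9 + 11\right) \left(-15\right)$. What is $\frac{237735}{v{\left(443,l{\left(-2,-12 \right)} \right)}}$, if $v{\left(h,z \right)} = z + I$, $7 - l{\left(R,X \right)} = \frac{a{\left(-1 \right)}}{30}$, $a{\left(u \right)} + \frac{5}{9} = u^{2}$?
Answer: $- \frac{32094225}{3107} \approx -10330.0$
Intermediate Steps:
$a{\left(u \right)} = - \frac{5}{9} + u^{2}$
$l{\left(R,X \right)} = \frac{943}{135}$ ($l{\left(R,X \right)} = 7 - \frac{- \frac{5}{9} + \left(-1\right)^{2}}{30} = 7 - \left(- \frac{5}{9} + 1\right) \frac{1}{30} = 7 - \frac{4}{9} \cdot \frac{1}{30} = 7 - \frac{2}{135} = \frac{943}{135}$)
$I = -30$ ($I = 2 \left(-15\right) = -30$)
$v{\left(h,z \right)} = -30 + z$ ($v{\left(h,z \right)} = z - 30 = -30 + z$)
$\frac{237735}{v{\left(443,l{\left(-2,-12 \right)} \right)}} = \frac{237735}{-30 + \frac{943}{135}} = \frac{237735}{- \frac{3107}{135}} = 237735 \left(- \frac{135}{3107}\right) = - \frac{32094225}{3107}$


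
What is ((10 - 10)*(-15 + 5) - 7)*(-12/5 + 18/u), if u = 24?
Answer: 231/20 ≈ 11.550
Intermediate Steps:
((10 - 10)*(-15 + 5) - 7)*(-12/5 + 18/u) = ((10 - 10)*(-15 + 5) - 7)*(-12/5 + 18/24) = (0*(-10) - 7)*(-12*1/5 + 18*(1/24)) = (0 - 7)*(-12/5 + 3/4) = -7*(-33/20) = 231/20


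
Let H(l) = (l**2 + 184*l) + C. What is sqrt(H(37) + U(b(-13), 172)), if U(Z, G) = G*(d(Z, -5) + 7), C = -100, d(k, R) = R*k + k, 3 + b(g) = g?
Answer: sqrt(20289) ≈ 142.44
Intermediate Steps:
b(g) = -3 + g
d(k, R) = k + R*k
H(l) = -100 + l**2 + 184*l (H(l) = (l**2 + 184*l) - 100 = -100 + l**2 + 184*l)
U(Z, G) = G*(7 - 4*Z) (U(Z, G) = G*(Z*(1 - 5) + 7) = G*(Z*(-4) + 7) = G*(-4*Z + 7) = G*(7 - 4*Z))
sqrt(H(37) + U(b(-13), 172)) = sqrt((-100 + 37**2 + 184*37) + 172*(7 - 4*(-3 - 13))) = sqrt((-100 + 1369 + 6808) + 172*(7 - 4*(-16))) = sqrt(8077 + 172*(7 + 64)) = sqrt(8077 + 172*71) = sqrt(8077 + 12212) = sqrt(20289)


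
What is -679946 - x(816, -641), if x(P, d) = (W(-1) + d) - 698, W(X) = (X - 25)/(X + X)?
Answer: -678620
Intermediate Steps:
W(X) = (-25 + X)/(2*X) (W(X) = (-25 + X)/((2*X)) = (-25 + X)*(1/(2*X)) = (-25 + X)/(2*X))
x(P, d) = -685 + d (x(P, d) = ((½)*(-25 - 1)/(-1) + d) - 698 = ((½)*(-1)*(-26) + d) - 698 = (13 + d) - 698 = -685 + d)
-679946 - x(816, -641) = -679946 - (-685 - 641) = -679946 - 1*(-1326) = -679946 + 1326 = -678620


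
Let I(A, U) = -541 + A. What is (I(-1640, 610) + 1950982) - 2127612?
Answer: -178811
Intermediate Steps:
(I(-1640, 610) + 1950982) - 2127612 = ((-541 - 1640) + 1950982) - 2127612 = (-2181 + 1950982) - 2127612 = 1948801 - 2127612 = -178811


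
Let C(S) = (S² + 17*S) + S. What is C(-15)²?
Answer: 2025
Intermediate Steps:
C(S) = S² + 18*S
C(-15)² = (-15*(18 - 15))² = (-15*3)² = (-45)² = 2025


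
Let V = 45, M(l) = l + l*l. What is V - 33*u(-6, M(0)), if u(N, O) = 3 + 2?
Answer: -120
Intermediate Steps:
M(l) = l + l²
u(N, O) = 5
V - 33*u(-6, M(0)) = 45 - 33*5 = 45 - 165 = -120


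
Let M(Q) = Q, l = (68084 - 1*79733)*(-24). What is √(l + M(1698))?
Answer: √281274 ≈ 530.35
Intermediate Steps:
l = 279576 (l = (68084 - 79733)*(-24) = -11649*(-24) = 279576)
√(l + M(1698)) = √(279576 + 1698) = √281274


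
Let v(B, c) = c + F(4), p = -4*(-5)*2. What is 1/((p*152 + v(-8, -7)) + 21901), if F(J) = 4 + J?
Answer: 1/27982 ≈ 3.5737e-5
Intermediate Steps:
p = 40 (p = 20*2 = 40)
v(B, c) = 8 + c (v(B, c) = c + (4 + 4) = c + 8 = 8 + c)
1/((p*152 + v(-8, -7)) + 21901) = 1/((40*152 + (8 - 7)) + 21901) = 1/((6080 + 1) + 21901) = 1/(6081 + 21901) = 1/27982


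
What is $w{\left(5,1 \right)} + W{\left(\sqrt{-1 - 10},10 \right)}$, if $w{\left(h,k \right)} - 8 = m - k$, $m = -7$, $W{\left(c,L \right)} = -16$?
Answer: $-16$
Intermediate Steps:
$w{\left(h,k \right)} = 1 - k$ ($w{\left(h,k \right)} = 8 - \left(7 + k\right) = 1 - k$)
$w{\left(5,1 \right)} + W{\left(\sqrt{-1 - 10},10 \right)} = \left(1 - 1\right) - 16 = 0 - 16 = -16$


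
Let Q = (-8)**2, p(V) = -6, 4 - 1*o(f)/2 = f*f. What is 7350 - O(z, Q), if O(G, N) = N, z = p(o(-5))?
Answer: 7286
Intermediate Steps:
o(f) = 8 - 2*f**2 (o(f) = 8 - 2*f*f = 8 - 2*f**2)
z = -6
Q = 64
7350 - O(z, Q) = 7350 - 1*64 = 7350 - 64 = 7286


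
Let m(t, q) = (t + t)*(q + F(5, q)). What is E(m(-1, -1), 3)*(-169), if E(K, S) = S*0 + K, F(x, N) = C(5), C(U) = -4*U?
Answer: -7098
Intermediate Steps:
F(x, N) = -20 (F(x, N) = -4*5 = -20)
m(t, q) = 2*t*(-20 + q) (m(t, q) = (t + t)*(q - 20) = (2*t)*(-20 + q) = 2*t*(-20 + q))
E(K, S) = K (E(K, S) = 0 + K = K)
E(m(-1, -1), 3)*(-169) = (2*(-1)*(-20 - 1))*(-169) = (2*(-1)*(-21))*(-169) = 42*(-169) = -7098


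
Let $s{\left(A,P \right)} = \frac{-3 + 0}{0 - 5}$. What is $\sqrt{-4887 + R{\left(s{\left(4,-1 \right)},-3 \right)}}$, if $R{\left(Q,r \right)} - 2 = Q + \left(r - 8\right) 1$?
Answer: $\frac{i \sqrt{122385}}{5} \approx 69.967 i$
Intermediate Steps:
$s{\left(A,P \right)} = \frac{3}{5}$ ($s{\left(A,P \right)} = - \frac{3}{-5} = \left(-3\right) \left(- \frac{1}{5}\right) = \frac{3}{5}$)
$R{\left(Q,r \right)} = -6 + Q + r$ ($R{\left(Q,r \right)} = 2 + \left(Q + \left(r - 8\right) 1\right) = 2 + \left(Q + \left(-8 + r\right) 1\right) = 2 + \left(Q + \left(-8 + r\right)\right) = 2 + \left(-8 + Q + r\right) = -6 + Q + r$)
$\sqrt{-4887 + R{\left(s{\left(4,-1 \right)},-3 \right)}} = \sqrt{-4887 - \frac{42}{5}} = \sqrt{- \frac{24477}{5}} = \frac{i \sqrt{122385}}{5}$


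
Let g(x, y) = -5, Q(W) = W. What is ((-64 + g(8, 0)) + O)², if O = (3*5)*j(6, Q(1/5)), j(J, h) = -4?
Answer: 16641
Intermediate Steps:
O = -60 (O = (3*5)*(-4) = 15*(-4) = -60)
((-64 + g(8, 0)) + O)² = ((-64 - 5) - 60)² = (-69 - 60)² = (-129)² = 16641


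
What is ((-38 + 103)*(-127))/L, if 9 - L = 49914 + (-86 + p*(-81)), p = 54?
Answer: 1651/9089 ≈ 0.18165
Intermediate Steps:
L = -45445 (L = 9 - (49914 + (-86 + 54*(-81))) = 9 - (49914 + (-86 - 4374)) = 9 - (49914 - 4460) = 9 - 1*45454 = 9 - 45454 = -45445)
((-38 + 103)*(-127))/L = ((-38 + 103)*(-127))/(-45445) = (65*(-127))*(-1/45445) = -8255*(-1/45445) = 1651/9089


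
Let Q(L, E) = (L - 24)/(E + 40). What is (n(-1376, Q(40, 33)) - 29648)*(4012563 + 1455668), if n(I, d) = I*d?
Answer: -11955302799920/73 ≈ -1.6377e+11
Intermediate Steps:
Q(L, E) = (-24 + L)/(40 + E)
(n(-1376, Q(40, 33)) - 29648)*(4012563 + 1455668) = (-1376*(-24 + 40)/(40 + 33) - 29648)*(4012563 + 1455668) = (-1376*16/73 - 29648)*5468231 = (-22016/73 - 29648)*5468231 = -2186320/73*5468231 = -11955302799920/73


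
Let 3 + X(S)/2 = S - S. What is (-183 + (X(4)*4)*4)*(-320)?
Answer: 89280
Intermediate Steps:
X(S) = -6 (X(S) = -6 + 2*(S - S) = -6 + 2*0 = -6 + 0 = -6)
(-183 + (X(4)*4)*4)*(-320) = (-183 - 6*4*4)*(-320) = (-183 - 24*4)*(-320) = (-183 - 96)*(-320) = -279*(-320) = 89280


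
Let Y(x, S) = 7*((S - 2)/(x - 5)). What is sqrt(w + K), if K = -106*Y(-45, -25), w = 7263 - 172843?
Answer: I*sqrt(4149517)/5 ≈ 407.41*I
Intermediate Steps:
w = -165580
Y(x, S) = 7*(-2 + S)/(-5 + x) (Y(x, S) = 7*((-2 + S)/(-5 + x)) = 7*(-2 + S)/(-5 + x))
K = -10017/25 (K = -742*(-2 - 25)/(-5 - 45) = -742*(-27)/(-50) = -742*(-1)*(-27)/50 = -106*189/50 = -10017/25 ≈ -400.68)
sqrt(w + K) = sqrt(-165580 - 10017/25) = sqrt(-4149517/25) = I*sqrt(4149517)/5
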